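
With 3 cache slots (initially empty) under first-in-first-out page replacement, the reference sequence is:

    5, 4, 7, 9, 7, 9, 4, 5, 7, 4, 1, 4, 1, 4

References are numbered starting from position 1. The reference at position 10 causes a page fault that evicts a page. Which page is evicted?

pos 1: 5 -> fault, frames [5]
pos 2: 4 -> fault, frames [5, 4]
pos 3: 7 -> fault, frames [5, 4, 7]
pos 4: 9 -> fault, evict 5, frames [4, 7, 9]
pos 5: 7 -> hit
pos 6: 9 -> hit
pos 7: 4 -> hit
pos 8: 5 -> fault, evict 4, frames [7, 9, 5]
pos 9: 7 -> hit
pos 10: 4 -> fault, evict 7, frames [9, 5, 4]
At position 10, page 7 is evicted.

7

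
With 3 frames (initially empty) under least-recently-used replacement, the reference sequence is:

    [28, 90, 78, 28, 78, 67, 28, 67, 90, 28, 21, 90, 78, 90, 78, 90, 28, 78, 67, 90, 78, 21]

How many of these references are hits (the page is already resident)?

11

28 → fault, frames (28)
90 → fault, frames (28 90)
78 → fault, frames (28 90 78)
28 → hit
78 → hit
67 → fault, evict 90, frames (28 78 67)
28 → hit
67 → hit
90 → fault, evict 78, frames (28 67 90)
28 → hit
21 → fault, evict 67, frames (90 28 21)
90 → hit
78 → fault, evict 28, frames (21 90 78)
90 → hit
78 → hit
90 → hit
28 → fault, evict 21, frames (78 90 28)
78 → hit
67 → fault, evict 90, frames (28 78 67)
90 → fault, evict 28, frames (78 67 90)
78 → hit
21 → fault, evict 67, frames (90 78 21)
Hits: 11.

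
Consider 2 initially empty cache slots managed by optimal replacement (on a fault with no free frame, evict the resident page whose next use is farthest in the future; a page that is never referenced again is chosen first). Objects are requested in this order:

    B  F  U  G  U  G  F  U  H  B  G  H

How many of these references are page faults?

B → fault, frames [B]
F → fault, frames [B, F]
U → fault, evict B, frames [F, U]
G → fault, evict F, frames [U, G]
U → hit
G → hit
F → fault, evict G, frames [U, F]
U → hit
H → fault, evict F, frames [U, H]
B → fault, evict U, frames [H, B]
G → fault, evict B, frames [H, G]
H → hit
Page faults: 8.

8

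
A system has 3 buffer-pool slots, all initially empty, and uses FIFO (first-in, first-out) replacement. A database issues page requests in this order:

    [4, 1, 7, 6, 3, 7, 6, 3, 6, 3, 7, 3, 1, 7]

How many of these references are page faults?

7

4: fault, frames [4]
1: fault, frames [4, 1]
7: fault, frames [4, 1, 7]
6: fault, evict 4, frames [1, 7, 6]
3: fault, evict 1, frames [7, 6, 3]
7: hit
6: hit
3: hit
6: hit
3: hit
7: hit
3: hit
1: fault, evict 7, frames [6, 3, 1]
7: fault, evict 6, frames [3, 1, 7]
Page faults: 7.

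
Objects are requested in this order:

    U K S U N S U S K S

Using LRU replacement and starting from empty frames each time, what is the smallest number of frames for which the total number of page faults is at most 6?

f=1: 10 faults
f=2: 8 faults
f=3: 5 faults
f=4: 4 faults
Smallest f with faults ≤ 6 is 3.

3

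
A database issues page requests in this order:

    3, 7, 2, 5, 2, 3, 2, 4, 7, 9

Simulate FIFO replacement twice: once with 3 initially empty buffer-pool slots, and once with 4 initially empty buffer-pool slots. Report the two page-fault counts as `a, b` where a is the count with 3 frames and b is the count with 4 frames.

3 frames: F F F F . F . F F F → 8 faults.
4 frames: F F F F . . . F . F → 6 faults.
6 < 8: adding a frame reduced faults, as is typical.

8, 6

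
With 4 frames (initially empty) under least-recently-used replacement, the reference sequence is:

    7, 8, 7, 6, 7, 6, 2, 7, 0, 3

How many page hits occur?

4

7: fault, frames [7]
8: fault, frames [7, 8]
7: hit
6: fault, frames [8, 7, 6]
7: hit
6: hit
2: fault, frames [8, 7, 6, 2]
7: hit
0: fault, evict 8, frames [6, 2, 7, 0]
3: fault, evict 6, frames [2, 7, 0, 3]
Hits: 4.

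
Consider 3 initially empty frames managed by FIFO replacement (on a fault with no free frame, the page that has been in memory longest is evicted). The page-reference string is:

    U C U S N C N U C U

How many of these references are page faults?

U -> fault, frames [U]
C -> fault, frames [U, C]
U -> hit
S -> fault, frames [U, C, S]
N -> fault, evict U, frames [C, S, N]
C -> hit
N -> hit
U -> fault, evict C, frames [S, N, U]
C -> fault, evict S, frames [N, U, C]
U -> hit
Page faults: 6.

6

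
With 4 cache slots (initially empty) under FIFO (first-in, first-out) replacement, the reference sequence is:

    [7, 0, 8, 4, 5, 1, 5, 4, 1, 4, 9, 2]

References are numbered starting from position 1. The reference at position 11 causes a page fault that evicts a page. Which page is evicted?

pos 1: 7: fault, frames {7}
pos 2: 0: fault, frames {7,0}
pos 3: 8: fault, frames {7,0,8}
pos 4: 4: fault, frames {7,0,8,4}
pos 5: 5: fault, evict 7, frames {0,8,4,5}
pos 6: 1: fault, evict 0, frames {8,4,5,1}
pos 7: 5: hit
pos 8: 4: hit
pos 9: 1: hit
pos 10: 4: hit
pos 11: 9: fault, evict 8, frames {4,5,1,9}
At position 11, page 8 is evicted.

8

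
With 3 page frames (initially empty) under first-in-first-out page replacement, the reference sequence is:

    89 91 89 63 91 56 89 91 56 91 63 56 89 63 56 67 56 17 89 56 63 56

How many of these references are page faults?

13

89: miss, frames {89}
91: miss, frames {89,91}
89: hit
63: miss, frames {89,91,63}
91: hit
56: miss, evict 89, frames {91,63,56}
89: miss, evict 91, frames {63,56,89}
91: miss, evict 63, frames {56,89,91}
56: hit
91: hit
63: miss, evict 56, frames {89,91,63}
56: miss, evict 89, frames {91,63,56}
89: miss, evict 91, frames {63,56,89}
63: hit
56: hit
67: miss, evict 63, frames {56,89,67}
56: hit
17: miss, evict 56, frames {89,67,17}
89: hit
56: miss, evict 89, frames {67,17,56}
63: miss, evict 67, frames {17,56,63}
56: hit
Page faults: 13.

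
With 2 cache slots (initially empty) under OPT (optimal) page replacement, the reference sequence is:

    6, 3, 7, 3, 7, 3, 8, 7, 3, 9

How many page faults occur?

6 → miss, frames {6}
3 → miss, frames {6,3}
7 → miss, evict 6, frames {3,7}
3 → hit
7 → hit
3 → hit
8 → miss, evict 3, frames {7,8}
7 → hit
3 → miss, evict 8, frames {7,3}
9 → miss, evict 3, frames {7,9}
Page faults: 6.

6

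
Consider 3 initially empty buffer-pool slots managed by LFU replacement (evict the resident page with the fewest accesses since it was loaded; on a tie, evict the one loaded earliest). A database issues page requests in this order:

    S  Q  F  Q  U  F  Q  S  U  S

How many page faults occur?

S -> fault, frames [S]
Q -> fault, frames [S, Q]
F -> fault, frames [S, Q, F]
Q -> hit
U -> fault, evict S, frames [Q, F, U]
F -> hit
Q -> hit
S -> fault, evict U, frames [Q, F, S]
U -> fault, evict S, frames [Q, F, U]
S -> fault, evict U, frames [Q, F, S]
Page faults: 7.

7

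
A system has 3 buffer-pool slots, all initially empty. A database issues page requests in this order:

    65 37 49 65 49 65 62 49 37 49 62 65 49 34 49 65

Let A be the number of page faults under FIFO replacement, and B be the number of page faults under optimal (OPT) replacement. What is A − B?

Under FIFO: F F F . . . F . . . . F . F F . → 7 faults.
Under OPT: F F F . . . F . . . . F . F . . → 6 faults.
A − B = 7 − 6 = 1.

1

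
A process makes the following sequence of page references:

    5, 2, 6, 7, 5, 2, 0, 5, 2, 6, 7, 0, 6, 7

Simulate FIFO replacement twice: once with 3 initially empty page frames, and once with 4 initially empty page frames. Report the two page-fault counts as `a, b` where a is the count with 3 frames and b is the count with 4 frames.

9, 10

3 frames: F F F F F F F . . F F . . . → 9 faults.
4 frames: F F F F . . F F F F F F . . → 10 faults.
10 > 9: adding a frame increased faults — Belady's anomaly.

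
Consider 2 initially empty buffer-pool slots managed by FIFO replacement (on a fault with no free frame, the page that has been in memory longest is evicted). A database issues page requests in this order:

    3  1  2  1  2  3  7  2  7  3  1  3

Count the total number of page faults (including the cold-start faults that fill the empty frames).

8

3 -> miss, frames [3]
1 -> miss, frames [3, 1]
2 -> miss, evict 3, frames [1, 2]
1 -> hit
2 -> hit
3 -> miss, evict 1, frames [2, 3]
7 -> miss, evict 2, frames [3, 7]
2 -> miss, evict 3, frames [7, 2]
7 -> hit
3 -> miss, evict 7, frames [2, 3]
1 -> miss, evict 2, frames [3, 1]
3 -> hit
Page faults: 8.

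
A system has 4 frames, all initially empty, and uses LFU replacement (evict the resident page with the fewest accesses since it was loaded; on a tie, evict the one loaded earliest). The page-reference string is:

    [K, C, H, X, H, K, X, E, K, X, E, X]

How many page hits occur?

K -> miss, frames {K}
C -> miss, frames {K,C}
H -> miss, frames {K,C,H}
X -> miss, frames {K,C,H,X}
H -> hit
K -> hit
X -> hit
E -> miss, evict C, frames {K,H,X,E}
K -> hit
X -> hit
E -> hit
X -> hit
Hits: 7.

7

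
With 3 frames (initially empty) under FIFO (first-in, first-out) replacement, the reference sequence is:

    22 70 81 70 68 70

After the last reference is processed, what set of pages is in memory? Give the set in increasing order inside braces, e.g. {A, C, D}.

22 -> fault, frames (22)
70 -> fault, frames (22 70)
81 -> fault, frames (22 70 81)
70 -> hit
68 -> fault, evict 22, frames (70 81 68)
70 -> hit

{68, 70, 81}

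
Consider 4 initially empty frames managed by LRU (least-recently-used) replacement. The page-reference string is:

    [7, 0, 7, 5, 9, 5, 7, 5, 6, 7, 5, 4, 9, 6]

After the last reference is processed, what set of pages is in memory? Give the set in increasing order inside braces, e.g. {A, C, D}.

7 -> fault, frames (7)
0 -> fault, frames (7 0)
7 -> hit
5 -> fault, frames (0 7 5)
9 -> fault, frames (0 7 5 9)
5 -> hit
7 -> hit
5 -> hit
6 -> fault, evict 0, frames (9 7 5 6)
7 -> hit
5 -> hit
4 -> fault, evict 9, frames (6 7 5 4)
9 -> fault, evict 6, frames (7 5 4 9)
6 -> fault, evict 7, frames (5 4 9 6)

{4, 5, 6, 9}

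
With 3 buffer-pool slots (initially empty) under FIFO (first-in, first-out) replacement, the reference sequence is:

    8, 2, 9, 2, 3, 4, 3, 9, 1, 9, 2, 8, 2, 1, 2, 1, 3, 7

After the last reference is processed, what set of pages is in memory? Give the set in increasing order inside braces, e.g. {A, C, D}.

8 -> miss, frames {8}
2 -> miss, frames {8,2}
9 -> miss, frames {8,2,9}
2 -> hit
3 -> miss, evict 8, frames {2,9,3}
4 -> miss, evict 2, frames {9,3,4}
3 -> hit
9 -> hit
1 -> miss, evict 9, frames {3,4,1}
9 -> miss, evict 3, frames {4,1,9}
2 -> miss, evict 4, frames {1,9,2}
8 -> miss, evict 1, frames {9,2,8}
2 -> hit
1 -> miss, evict 9, frames {2,8,1}
2 -> hit
1 -> hit
3 -> miss, evict 2, frames {8,1,3}
7 -> miss, evict 8, frames {1,3,7}

{1, 3, 7}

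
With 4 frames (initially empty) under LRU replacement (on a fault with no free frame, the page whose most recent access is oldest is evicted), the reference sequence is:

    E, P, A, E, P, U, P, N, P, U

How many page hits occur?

E → fault, frames {E}
P → fault, frames {E,P}
A → fault, frames {E,P,A}
E → hit
P → hit
U → fault, frames {A,E,P,U}
P → hit
N → fault, evict A, frames {E,U,P,N}
P → hit
U → hit
Hits: 5.

5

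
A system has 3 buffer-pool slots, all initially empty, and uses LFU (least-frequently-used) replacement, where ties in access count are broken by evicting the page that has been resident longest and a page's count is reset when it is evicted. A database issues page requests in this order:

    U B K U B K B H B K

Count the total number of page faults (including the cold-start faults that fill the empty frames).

4

U -> miss, frames [U]
B -> miss, frames [U, B]
K -> miss, frames [U, B, K]
U -> hit
B -> hit
K -> hit
B -> hit
H -> miss, evict U, frames [B, K, H]
B -> hit
K -> hit
Page faults: 4.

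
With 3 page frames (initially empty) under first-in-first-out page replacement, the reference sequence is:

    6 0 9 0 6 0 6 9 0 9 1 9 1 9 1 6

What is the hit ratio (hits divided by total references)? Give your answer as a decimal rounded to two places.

6 -> miss, frames [6]
0 -> miss, frames [6, 0]
9 -> miss, frames [6, 0, 9]
0 -> hit
6 -> hit
0 -> hit
6 -> hit
9 -> hit
0 -> hit
9 -> hit
1 -> miss, evict 6, frames [0, 9, 1]
9 -> hit
1 -> hit
9 -> hit
1 -> hit
6 -> miss, evict 0, frames [9, 1, 6]
Hits: 11 of 16 references → 11/16 = 0.6875.

0.69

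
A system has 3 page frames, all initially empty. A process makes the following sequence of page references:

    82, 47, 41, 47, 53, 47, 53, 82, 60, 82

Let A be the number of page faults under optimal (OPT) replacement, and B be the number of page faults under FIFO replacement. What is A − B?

-1

Under OPT: F F F . F . . . F . → 5 faults.
Under FIFO: F F F . F . . F F . → 6 faults.
A − B = 5 − 6 = -1.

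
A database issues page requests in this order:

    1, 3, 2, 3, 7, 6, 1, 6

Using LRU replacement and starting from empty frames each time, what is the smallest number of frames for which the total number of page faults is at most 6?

f=1: 8 faults
f=2: 6 faults
f=3: 6 faults
f=4: 6 faults
f=5: 5 faults
Smallest f with faults ≤ 6 is 2.

2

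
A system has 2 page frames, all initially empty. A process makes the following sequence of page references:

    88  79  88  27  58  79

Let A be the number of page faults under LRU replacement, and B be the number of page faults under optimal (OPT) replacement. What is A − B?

1

Under LRU: F F . F F F → 5 faults.
Under OPT: F F . F F . → 4 faults.
A − B = 5 − 4 = 1.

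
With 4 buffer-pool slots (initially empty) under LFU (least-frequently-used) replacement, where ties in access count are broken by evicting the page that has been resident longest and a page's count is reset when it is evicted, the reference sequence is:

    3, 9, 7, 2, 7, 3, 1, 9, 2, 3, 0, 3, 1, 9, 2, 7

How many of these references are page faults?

3: fault, frames (3)
9: fault, frames (3 9)
7: fault, frames (3 9 7)
2: fault, frames (3 9 7 2)
7: hit
3: hit
1: fault, evict 9, frames (3 7 2 1)
9: fault, evict 2, frames (3 7 1 9)
2: fault, evict 1, frames (3 7 9 2)
3: hit
0: fault, evict 9, frames (3 7 2 0)
3: hit
1: fault, evict 2, frames (3 7 0 1)
9: fault, evict 0, frames (3 7 1 9)
2: fault, evict 1, frames (3 7 9 2)
7: hit
Page faults: 11.

11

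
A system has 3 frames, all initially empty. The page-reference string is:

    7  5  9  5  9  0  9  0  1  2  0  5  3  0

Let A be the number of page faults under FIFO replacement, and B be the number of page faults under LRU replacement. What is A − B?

1

Under FIFO: F F F . . F . . F F . F F F → 9 faults.
Under LRU: F F F . . F . . F F . F F . → 8 faults.
A − B = 9 − 8 = 1.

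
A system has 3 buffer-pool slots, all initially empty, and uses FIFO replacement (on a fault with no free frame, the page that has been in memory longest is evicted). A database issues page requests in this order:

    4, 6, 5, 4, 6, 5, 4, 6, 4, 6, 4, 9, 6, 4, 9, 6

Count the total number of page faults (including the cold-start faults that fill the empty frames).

6

4: fault, frames (4)
6: fault, frames (4 6)
5: fault, frames (4 6 5)
4: hit
6: hit
5: hit
4: hit
6: hit
4: hit
6: hit
4: hit
9: fault, evict 4, frames (6 5 9)
6: hit
4: fault, evict 6, frames (5 9 4)
9: hit
6: fault, evict 5, frames (9 4 6)
Page faults: 6.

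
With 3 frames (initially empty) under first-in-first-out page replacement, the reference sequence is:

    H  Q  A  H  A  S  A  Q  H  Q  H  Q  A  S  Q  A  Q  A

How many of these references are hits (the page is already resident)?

H: fault, frames {H}
Q: fault, frames {H,Q}
A: fault, frames {H,Q,A}
H: hit
A: hit
S: fault, evict H, frames {Q,A,S}
A: hit
Q: hit
H: fault, evict Q, frames {A,S,H}
Q: fault, evict A, frames {S,H,Q}
H: hit
Q: hit
A: fault, evict S, frames {H,Q,A}
S: fault, evict H, frames {Q,A,S}
Q: hit
A: hit
Q: hit
A: hit
Hits: 10.

10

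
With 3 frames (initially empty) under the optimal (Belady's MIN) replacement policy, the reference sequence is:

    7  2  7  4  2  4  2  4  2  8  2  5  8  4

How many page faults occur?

7: miss, frames (7)
2: miss, frames (7 2)
7: hit
4: miss, frames (7 2 4)
2: hit
4: hit
2: hit
4: hit
2: hit
8: miss, evict 7, frames (2 4 8)
2: hit
5: miss, evict 2, frames (4 8 5)
8: hit
4: hit
Page faults: 5.

5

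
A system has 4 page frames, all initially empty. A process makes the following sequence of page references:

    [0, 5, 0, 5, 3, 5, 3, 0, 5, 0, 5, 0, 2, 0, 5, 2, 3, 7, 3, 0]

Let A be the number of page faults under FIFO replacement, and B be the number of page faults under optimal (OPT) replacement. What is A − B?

Under FIFO: F F . . F . . . . . . . F . . . . F . F → 6 faults.
Under OPT: F F . . F . . . . . . . F . . . . F . . → 5 faults.
A − B = 6 − 5 = 1.

1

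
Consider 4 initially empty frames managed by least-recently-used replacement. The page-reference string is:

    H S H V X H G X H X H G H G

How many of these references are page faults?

5

H: fault, frames {H}
S: fault, frames {H,S}
H: hit
V: fault, frames {S,H,V}
X: fault, frames {S,H,V,X}
H: hit
G: fault, evict S, frames {V,X,H,G}
X: hit
H: hit
X: hit
H: hit
G: hit
H: hit
G: hit
Page faults: 5.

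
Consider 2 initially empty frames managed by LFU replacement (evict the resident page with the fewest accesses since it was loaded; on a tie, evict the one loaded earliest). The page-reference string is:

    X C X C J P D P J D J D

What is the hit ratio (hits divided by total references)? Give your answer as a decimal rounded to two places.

0.17

X: miss, frames (X)
C: miss, frames (X C)
X: hit
C: hit
J: miss, evict X, frames (C J)
P: miss, evict J, frames (C P)
D: miss, evict P, frames (C D)
P: miss, evict D, frames (C P)
J: miss, evict P, frames (C J)
D: miss, evict J, frames (C D)
J: miss, evict D, frames (C J)
D: miss, evict J, frames (C D)
Hits: 2 of 12 references → 2/12 = 0.1667.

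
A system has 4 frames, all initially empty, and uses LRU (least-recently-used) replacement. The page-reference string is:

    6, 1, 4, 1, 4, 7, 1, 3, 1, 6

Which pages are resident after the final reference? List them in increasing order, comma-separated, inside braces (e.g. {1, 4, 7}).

{1, 3, 6, 7}

6 -> fault, frames {6}
1 -> fault, frames {6,1}
4 -> fault, frames {6,1,4}
1 -> hit
4 -> hit
7 -> fault, frames {6,1,4,7}
1 -> hit
3 -> fault, evict 6, frames {4,7,1,3}
1 -> hit
6 -> fault, evict 4, frames {7,3,1,6}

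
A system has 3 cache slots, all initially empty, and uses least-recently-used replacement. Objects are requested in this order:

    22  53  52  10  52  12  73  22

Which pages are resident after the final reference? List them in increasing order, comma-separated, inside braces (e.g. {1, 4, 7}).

{12, 22, 73}

22 → fault, frames {22}
53 → fault, frames {22,53}
52 → fault, frames {22,53,52}
10 → fault, evict 22, frames {53,52,10}
52 → hit
12 → fault, evict 53, frames {10,52,12}
73 → fault, evict 10, frames {52,12,73}
22 → fault, evict 52, frames {12,73,22}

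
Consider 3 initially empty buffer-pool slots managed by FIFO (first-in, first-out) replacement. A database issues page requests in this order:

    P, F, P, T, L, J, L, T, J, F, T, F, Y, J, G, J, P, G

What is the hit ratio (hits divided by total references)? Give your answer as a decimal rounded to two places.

P → fault, frames (P)
F → fault, frames (P F)
P → hit
T → fault, frames (P F T)
L → fault, evict P, frames (F T L)
J → fault, evict F, frames (T L J)
L → hit
T → hit
J → hit
F → fault, evict T, frames (L J F)
T → fault, evict L, frames (J F T)
F → hit
Y → fault, evict J, frames (F T Y)
J → fault, evict F, frames (T Y J)
G → fault, evict T, frames (Y J G)
J → hit
P → fault, evict Y, frames (J G P)
G → hit
Hits: 7 of 18 references → 7/18 = 0.3889.

0.39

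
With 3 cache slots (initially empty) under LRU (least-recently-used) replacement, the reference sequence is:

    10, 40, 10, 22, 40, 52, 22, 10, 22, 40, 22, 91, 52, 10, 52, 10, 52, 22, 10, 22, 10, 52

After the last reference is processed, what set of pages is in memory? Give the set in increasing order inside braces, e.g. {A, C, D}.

{10, 22, 52}

10 -> fault, frames (10)
40 -> fault, frames (10 40)
10 -> hit
22 -> fault, frames (40 10 22)
40 -> hit
52 -> fault, evict 10, frames (22 40 52)
22 -> hit
10 -> fault, evict 40, frames (52 22 10)
22 -> hit
40 -> fault, evict 52, frames (10 22 40)
22 -> hit
91 -> fault, evict 10, frames (40 22 91)
52 -> fault, evict 40, frames (22 91 52)
10 -> fault, evict 22, frames (91 52 10)
52 -> hit
10 -> hit
52 -> hit
22 -> fault, evict 91, frames (10 52 22)
10 -> hit
22 -> hit
10 -> hit
52 -> hit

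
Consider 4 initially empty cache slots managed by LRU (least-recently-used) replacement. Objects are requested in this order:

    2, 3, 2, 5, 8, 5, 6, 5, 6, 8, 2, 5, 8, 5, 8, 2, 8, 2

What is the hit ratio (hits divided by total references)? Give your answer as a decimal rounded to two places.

0.72

2 → fault, frames (2)
3 → fault, frames (2 3)
2 → hit
5 → fault, frames (3 2 5)
8 → fault, frames (3 2 5 8)
5 → hit
6 → fault, evict 3, frames (2 8 5 6)
5 → hit
6 → hit
8 → hit
2 → hit
5 → hit
8 → hit
5 → hit
8 → hit
2 → hit
8 → hit
2 → hit
Hits: 13 of 18 references → 13/18 = 0.7222.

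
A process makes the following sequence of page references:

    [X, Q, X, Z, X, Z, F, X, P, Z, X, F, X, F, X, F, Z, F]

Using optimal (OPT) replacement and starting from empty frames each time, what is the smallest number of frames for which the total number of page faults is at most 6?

3

f=1: 18 faults
f=2: 8 faults
f=3: 6 faults
f=4: 5 faults
f=5: 5 faults
Smallest f with faults ≤ 6 is 3.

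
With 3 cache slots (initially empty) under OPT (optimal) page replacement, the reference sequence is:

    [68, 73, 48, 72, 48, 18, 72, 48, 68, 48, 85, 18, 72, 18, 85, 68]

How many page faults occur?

68 -> miss, frames [68]
73 -> miss, frames [68, 73]
48 -> miss, frames [68, 73, 48]
72 -> miss, evict 73, frames [68, 48, 72]
48 -> hit
18 -> miss, evict 68, frames [48, 72, 18]
72 -> hit
48 -> hit
68 -> miss, evict 72, frames [48, 18, 68]
48 -> hit
85 -> miss, evict 48, frames [18, 68, 85]
18 -> hit
72 -> miss, evict 68, frames [18, 85, 72]
18 -> hit
85 -> hit
68 -> miss, evict 72, frames [18, 85, 68]
Page faults: 9.

9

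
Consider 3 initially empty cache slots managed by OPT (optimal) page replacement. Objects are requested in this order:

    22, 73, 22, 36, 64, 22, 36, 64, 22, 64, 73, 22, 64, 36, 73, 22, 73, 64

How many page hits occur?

22 -> miss, frames {22}
73 -> miss, frames {22,73}
22 -> hit
36 -> miss, frames {22,73,36}
64 -> miss, evict 73, frames {22,36,64}
22 -> hit
36 -> hit
64 -> hit
22 -> hit
64 -> hit
73 -> miss, evict 36, frames {22,64,73}
22 -> hit
64 -> hit
36 -> miss, evict 64, frames {22,73,36}
73 -> hit
22 -> hit
73 -> hit
64 -> miss, evict 36, frames {22,73,64}
Hits: 11.

11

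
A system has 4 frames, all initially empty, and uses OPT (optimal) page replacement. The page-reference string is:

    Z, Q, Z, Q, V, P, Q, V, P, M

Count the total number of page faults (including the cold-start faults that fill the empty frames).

5

Z -> fault, frames {Z}
Q -> fault, frames {Z,Q}
Z -> hit
Q -> hit
V -> fault, frames {Z,Q,V}
P -> fault, frames {Z,Q,V,P}
Q -> hit
V -> hit
P -> hit
M -> fault, evict P, frames {Z,Q,V,M}
Page faults: 5.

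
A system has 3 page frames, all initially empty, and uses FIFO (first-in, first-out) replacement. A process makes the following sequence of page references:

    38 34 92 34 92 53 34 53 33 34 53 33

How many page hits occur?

6

38: miss, frames [38]
34: miss, frames [38, 34]
92: miss, frames [38, 34, 92]
34: hit
92: hit
53: miss, evict 38, frames [34, 92, 53]
34: hit
53: hit
33: miss, evict 34, frames [92, 53, 33]
34: miss, evict 92, frames [53, 33, 34]
53: hit
33: hit
Hits: 6.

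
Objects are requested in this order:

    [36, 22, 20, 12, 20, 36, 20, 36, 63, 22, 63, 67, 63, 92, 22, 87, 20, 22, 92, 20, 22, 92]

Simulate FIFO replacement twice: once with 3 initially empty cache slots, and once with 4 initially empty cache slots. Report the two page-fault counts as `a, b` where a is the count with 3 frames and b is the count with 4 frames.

13, 10

3 frames: F F F F . F . . F F . F . F . F F F F . . . → 13 faults.
4 frames: F F F F . . . . F . . F . F F F F . . . . . → 10 faults.
10 < 13: adding a frame reduced faults, as is typical.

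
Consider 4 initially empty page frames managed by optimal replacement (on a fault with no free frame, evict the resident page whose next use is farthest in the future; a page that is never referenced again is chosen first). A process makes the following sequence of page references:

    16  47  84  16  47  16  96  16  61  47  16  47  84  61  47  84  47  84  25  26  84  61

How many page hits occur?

15

16 -> miss, frames (16)
47 -> miss, frames (16 47)
84 -> miss, frames (16 47 84)
16 -> hit
47 -> hit
16 -> hit
96 -> miss, frames (16 47 84 96)
16 -> hit
61 -> miss, evict 96, frames (16 47 84 61)
47 -> hit
16 -> hit
47 -> hit
84 -> hit
61 -> hit
47 -> hit
84 -> hit
47 -> hit
84 -> hit
25 -> miss, evict 47, frames (16 84 61 25)
26 -> miss, evict 25, frames (16 84 61 26)
84 -> hit
61 -> hit
Hits: 15.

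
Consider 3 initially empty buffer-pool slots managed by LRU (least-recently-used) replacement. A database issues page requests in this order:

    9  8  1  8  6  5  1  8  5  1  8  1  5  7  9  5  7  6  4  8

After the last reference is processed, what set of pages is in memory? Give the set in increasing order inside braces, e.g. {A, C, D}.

9 -> fault, frames {9}
8 -> fault, frames {9,8}
1 -> fault, frames {9,8,1}
8 -> hit
6 -> fault, evict 9, frames {1,8,6}
5 -> fault, evict 1, frames {8,6,5}
1 -> fault, evict 8, frames {6,5,1}
8 -> fault, evict 6, frames {5,1,8}
5 -> hit
1 -> hit
8 -> hit
1 -> hit
5 -> hit
7 -> fault, evict 8, frames {1,5,7}
9 -> fault, evict 1, frames {5,7,9}
5 -> hit
7 -> hit
6 -> fault, evict 9, frames {5,7,6}
4 -> fault, evict 5, frames {7,6,4}
8 -> fault, evict 7, frames {6,4,8}

{4, 6, 8}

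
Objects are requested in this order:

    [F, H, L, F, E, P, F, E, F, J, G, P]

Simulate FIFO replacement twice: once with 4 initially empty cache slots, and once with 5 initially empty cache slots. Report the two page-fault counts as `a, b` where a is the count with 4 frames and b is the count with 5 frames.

8, 7

4 frames: F F F . F F F . . F F . → 8 faults.
5 frames: F F F . F F . . . F F . → 7 faults.
7 < 8: adding a frame reduced faults, as is typical.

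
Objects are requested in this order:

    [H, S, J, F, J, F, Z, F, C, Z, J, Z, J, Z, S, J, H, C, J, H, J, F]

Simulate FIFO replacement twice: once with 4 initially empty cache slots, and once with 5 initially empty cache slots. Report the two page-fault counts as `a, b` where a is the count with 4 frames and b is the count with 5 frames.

4 frames: F F F F . . F . F . . . . . F F F . . . . F → 10 faults.
5 frames: F F F F . . F . F . . . . . . . F . . . . . → 7 faults.
7 < 10: adding a frame reduced faults, as is typical.

10, 7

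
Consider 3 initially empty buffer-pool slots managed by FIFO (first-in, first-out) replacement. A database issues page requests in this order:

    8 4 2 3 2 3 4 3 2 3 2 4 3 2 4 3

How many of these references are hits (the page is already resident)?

8 -> miss, frames (8)
4 -> miss, frames (8 4)
2 -> miss, frames (8 4 2)
3 -> miss, evict 8, frames (4 2 3)
2 -> hit
3 -> hit
4 -> hit
3 -> hit
2 -> hit
3 -> hit
2 -> hit
4 -> hit
3 -> hit
2 -> hit
4 -> hit
3 -> hit
Hits: 12.

12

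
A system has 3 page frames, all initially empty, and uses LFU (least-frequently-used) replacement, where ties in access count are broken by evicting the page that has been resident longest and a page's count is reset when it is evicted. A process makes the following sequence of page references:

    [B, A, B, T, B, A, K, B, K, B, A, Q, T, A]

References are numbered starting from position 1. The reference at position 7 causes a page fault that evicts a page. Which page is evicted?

T

pos 1: B -> fault, frames (B)
pos 2: A -> fault, frames (B A)
pos 3: B -> hit
pos 4: T -> fault, frames (B A T)
pos 5: B -> hit
pos 6: A -> hit
pos 7: K -> fault, evict T, frames (B A K)
At position 7, page T is evicted.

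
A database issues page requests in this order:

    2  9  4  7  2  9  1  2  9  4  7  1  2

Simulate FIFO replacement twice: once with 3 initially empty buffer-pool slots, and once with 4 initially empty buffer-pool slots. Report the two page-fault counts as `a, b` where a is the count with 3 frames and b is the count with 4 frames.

10, 11

3 frames: F F F F F F F . . F F . F → 10 faults.
4 frames: F F F F . . F F F F F F F → 11 faults.
11 > 10: adding a frame increased faults — Belady's anomaly.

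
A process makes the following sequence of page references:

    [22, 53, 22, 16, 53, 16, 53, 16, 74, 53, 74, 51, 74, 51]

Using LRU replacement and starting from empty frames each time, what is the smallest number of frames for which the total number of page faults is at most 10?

2

f=1: 14 faults
f=2: 7 faults
f=3: 5 faults
f=4: 5 faults
f=5: 5 faults
Smallest f with faults ≤ 10 is 2.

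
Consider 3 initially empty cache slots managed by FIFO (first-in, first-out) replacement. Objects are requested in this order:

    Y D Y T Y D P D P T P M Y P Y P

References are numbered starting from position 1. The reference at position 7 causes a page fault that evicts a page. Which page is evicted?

pos 1: Y → fault, frames [Y]
pos 2: D → fault, frames [Y, D]
pos 3: Y → hit
pos 4: T → fault, frames [Y, D, T]
pos 5: Y → hit
pos 6: D → hit
pos 7: P → fault, evict Y, frames [D, T, P]
At position 7, page Y is evicted.

Y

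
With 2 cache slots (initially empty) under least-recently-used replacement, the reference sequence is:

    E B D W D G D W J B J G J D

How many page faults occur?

E: miss, frames (E)
B: miss, frames (E B)
D: miss, evict E, frames (B D)
W: miss, evict B, frames (D W)
D: hit
G: miss, evict W, frames (D G)
D: hit
W: miss, evict G, frames (D W)
J: miss, evict D, frames (W J)
B: miss, evict W, frames (J B)
J: hit
G: miss, evict B, frames (J G)
J: hit
D: miss, evict G, frames (J D)
Page faults: 10.

10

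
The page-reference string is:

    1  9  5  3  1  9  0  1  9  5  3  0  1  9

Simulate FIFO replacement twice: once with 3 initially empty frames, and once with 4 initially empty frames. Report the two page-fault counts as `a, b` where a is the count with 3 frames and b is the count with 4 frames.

11, 12

3 frames: F F F F F F F . . F F . F F → 11 faults.
4 frames: F F F F . . F F F F F F F F → 12 faults.
12 > 11: adding a frame increased faults — Belady's anomaly.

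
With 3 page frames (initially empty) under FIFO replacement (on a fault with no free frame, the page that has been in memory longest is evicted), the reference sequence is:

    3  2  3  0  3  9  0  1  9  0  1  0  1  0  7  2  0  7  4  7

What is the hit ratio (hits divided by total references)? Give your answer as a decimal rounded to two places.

0.50

3 -> miss, frames {3}
2 -> miss, frames {3,2}
3 -> hit
0 -> miss, frames {3,2,0}
3 -> hit
9 -> miss, evict 3, frames {2,0,9}
0 -> hit
1 -> miss, evict 2, frames {0,9,1}
9 -> hit
0 -> hit
1 -> hit
0 -> hit
1 -> hit
0 -> hit
7 -> miss, evict 0, frames {9,1,7}
2 -> miss, evict 9, frames {1,7,2}
0 -> miss, evict 1, frames {7,2,0}
7 -> hit
4 -> miss, evict 7, frames {2,0,4}
7 -> miss, evict 2, frames {0,4,7}
Hits: 10 of 20 references → 10/20 = 0.5000.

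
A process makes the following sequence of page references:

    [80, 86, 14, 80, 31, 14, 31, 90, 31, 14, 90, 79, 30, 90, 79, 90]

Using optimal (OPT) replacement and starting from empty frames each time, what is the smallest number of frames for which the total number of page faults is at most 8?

3

f=1: 16 faults
f=2: 9 faults
f=3: 7 faults
f=4: 7 faults
f=5: 7 faults
f=6: 7 faults
f=7: 7 faults
Smallest f with faults ≤ 8 is 3.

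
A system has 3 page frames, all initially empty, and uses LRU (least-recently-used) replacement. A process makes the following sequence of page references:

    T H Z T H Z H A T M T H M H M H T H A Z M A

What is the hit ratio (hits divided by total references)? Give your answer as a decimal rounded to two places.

0.55

T: fault, frames (T)
H: fault, frames (T H)
Z: fault, frames (T H Z)
T: hit
H: hit
Z: hit
H: hit
A: fault, evict T, frames (Z H A)
T: fault, evict Z, frames (H A T)
M: fault, evict H, frames (A T M)
T: hit
H: fault, evict A, frames (M T H)
M: hit
H: hit
M: hit
H: hit
T: hit
H: hit
A: fault, evict M, frames (T H A)
Z: fault, evict T, frames (H A Z)
M: fault, evict H, frames (A Z M)
A: hit
Hits: 12 of 22 references → 12/22 = 0.5455.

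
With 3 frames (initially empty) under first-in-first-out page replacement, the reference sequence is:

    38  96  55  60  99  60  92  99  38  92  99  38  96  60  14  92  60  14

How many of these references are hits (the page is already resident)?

38 -> fault, frames [38]
96 -> fault, frames [38, 96]
55 -> fault, frames [38, 96, 55]
60 -> fault, evict 38, frames [96, 55, 60]
99 -> fault, evict 96, frames [55, 60, 99]
60 -> hit
92 -> fault, evict 55, frames [60, 99, 92]
99 -> hit
38 -> fault, evict 60, frames [99, 92, 38]
92 -> hit
99 -> hit
38 -> hit
96 -> fault, evict 99, frames [92, 38, 96]
60 -> fault, evict 92, frames [38, 96, 60]
14 -> fault, evict 38, frames [96, 60, 14]
92 -> fault, evict 96, frames [60, 14, 92]
60 -> hit
14 -> hit
Hits: 7.

7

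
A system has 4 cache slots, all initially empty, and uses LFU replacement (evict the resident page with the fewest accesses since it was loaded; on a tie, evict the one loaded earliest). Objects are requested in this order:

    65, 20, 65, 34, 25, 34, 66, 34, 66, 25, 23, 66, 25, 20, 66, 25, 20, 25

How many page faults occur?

65 -> miss, frames {65}
20 -> miss, frames {65,20}
65 -> hit
34 -> miss, frames {65,20,34}
25 -> miss, frames {65,20,34,25}
34 -> hit
66 -> miss, evict 20, frames {65,34,25,66}
34 -> hit
66 -> hit
25 -> hit
23 -> miss, evict 65, frames {34,25,66,23}
66 -> hit
25 -> hit
20 -> miss, evict 23, frames {34,25,66,20}
66 -> hit
25 -> hit
20 -> hit
25 -> hit
Page faults: 7.

7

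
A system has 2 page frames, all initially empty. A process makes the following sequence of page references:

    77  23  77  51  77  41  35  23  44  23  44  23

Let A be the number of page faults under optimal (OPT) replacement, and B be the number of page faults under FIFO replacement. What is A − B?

Under OPT: F F . F . F F F F . . . → 7 faults.
Under FIFO: F F . F F F F F F . . . → 8 faults.
A − B = 7 − 8 = -1.

-1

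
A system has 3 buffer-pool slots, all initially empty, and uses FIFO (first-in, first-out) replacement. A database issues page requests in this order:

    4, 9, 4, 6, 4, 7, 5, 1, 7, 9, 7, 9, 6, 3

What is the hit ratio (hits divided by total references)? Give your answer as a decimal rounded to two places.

4: fault, frames (4)
9: fault, frames (4 9)
4: hit
6: fault, frames (4 9 6)
4: hit
7: fault, evict 4, frames (9 6 7)
5: fault, evict 9, frames (6 7 5)
1: fault, evict 6, frames (7 5 1)
7: hit
9: fault, evict 7, frames (5 1 9)
7: fault, evict 5, frames (1 9 7)
9: hit
6: fault, evict 1, frames (9 7 6)
3: fault, evict 9, frames (7 6 3)
Hits: 4 of 14 references → 4/14 = 0.2857.

0.29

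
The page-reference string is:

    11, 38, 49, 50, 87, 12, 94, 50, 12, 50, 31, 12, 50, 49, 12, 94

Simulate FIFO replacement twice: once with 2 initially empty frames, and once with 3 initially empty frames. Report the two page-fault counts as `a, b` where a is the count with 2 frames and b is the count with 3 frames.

14, 12

2 frames: F F F F F F F F F . F . F F F F → 14 faults.
3 frames: F F F F F F F F . . F F . F . F → 12 faults.
12 < 14: adding a frame reduced faults, as is typical.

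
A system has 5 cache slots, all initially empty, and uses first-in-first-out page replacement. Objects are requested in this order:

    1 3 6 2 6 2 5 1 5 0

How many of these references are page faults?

1 -> fault, frames (1)
3 -> fault, frames (1 3)
6 -> fault, frames (1 3 6)
2 -> fault, frames (1 3 6 2)
6 -> hit
2 -> hit
5 -> fault, frames (1 3 6 2 5)
1 -> hit
5 -> hit
0 -> fault, evict 1, frames (3 6 2 5 0)
Page faults: 6.

6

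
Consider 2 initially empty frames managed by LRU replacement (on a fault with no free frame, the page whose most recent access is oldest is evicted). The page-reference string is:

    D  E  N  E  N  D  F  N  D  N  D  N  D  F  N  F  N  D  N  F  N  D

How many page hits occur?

10

D: miss, frames {D}
E: miss, frames {D,E}
N: miss, evict D, frames {E,N}
E: hit
N: hit
D: miss, evict E, frames {N,D}
F: miss, evict N, frames {D,F}
N: miss, evict D, frames {F,N}
D: miss, evict F, frames {N,D}
N: hit
D: hit
N: hit
D: hit
F: miss, evict N, frames {D,F}
N: miss, evict D, frames {F,N}
F: hit
N: hit
D: miss, evict F, frames {N,D}
N: hit
F: miss, evict D, frames {N,F}
N: hit
D: miss, evict F, frames {N,D}
Hits: 10.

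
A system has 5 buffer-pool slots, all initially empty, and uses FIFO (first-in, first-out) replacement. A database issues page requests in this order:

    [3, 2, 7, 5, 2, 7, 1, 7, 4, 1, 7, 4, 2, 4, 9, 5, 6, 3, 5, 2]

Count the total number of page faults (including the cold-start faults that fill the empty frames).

3 → miss, frames (3)
2 → miss, frames (3 2)
7 → miss, frames (3 2 7)
5 → miss, frames (3 2 7 5)
2 → hit
7 → hit
1 → miss, frames (3 2 7 5 1)
7 → hit
4 → miss, evict 3, frames (2 7 5 1 4)
1 → hit
7 → hit
4 → hit
2 → hit
4 → hit
9 → miss, evict 2, frames (7 5 1 4 9)
5 → hit
6 → miss, evict 7, frames (5 1 4 9 6)
3 → miss, evict 5, frames (1 4 9 6 3)
5 → miss, evict 1, frames (4 9 6 3 5)
2 → miss, evict 4, frames (9 6 3 5 2)
Page faults: 11.

11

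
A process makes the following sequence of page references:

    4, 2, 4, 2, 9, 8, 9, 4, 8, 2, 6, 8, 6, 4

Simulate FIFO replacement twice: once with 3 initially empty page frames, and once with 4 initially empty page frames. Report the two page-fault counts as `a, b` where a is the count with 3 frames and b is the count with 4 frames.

9, 6

3 frames: F F . . F F . F . F F F . F → 9 faults.
4 frames: F F . . F F . . . . F . . F → 6 faults.
6 < 9: adding a frame reduced faults, as is typical.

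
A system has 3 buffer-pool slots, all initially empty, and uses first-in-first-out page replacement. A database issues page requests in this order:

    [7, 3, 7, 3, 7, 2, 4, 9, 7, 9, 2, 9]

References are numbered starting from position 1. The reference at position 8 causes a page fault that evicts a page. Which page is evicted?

3

pos 1: 7: miss, frames (7)
pos 2: 3: miss, frames (7 3)
pos 3: 7: hit
pos 4: 3: hit
pos 5: 7: hit
pos 6: 2: miss, frames (7 3 2)
pos 7: 4: miss, evict 7, frames (3 2 4)
pos 8: 9: miss, evict 3, frames (2 4 9)
At position 8, page 3 is evicted.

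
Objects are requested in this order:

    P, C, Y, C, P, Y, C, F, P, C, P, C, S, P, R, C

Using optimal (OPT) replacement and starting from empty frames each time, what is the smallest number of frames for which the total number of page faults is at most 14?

f=1: 16 faults
f=2: 10 faults
f=3: 6 faults
f=4: 6 faults
f=5: 6 faults
f=6: 6 faults
Smallest f with faults ≤ 14 is 2.

2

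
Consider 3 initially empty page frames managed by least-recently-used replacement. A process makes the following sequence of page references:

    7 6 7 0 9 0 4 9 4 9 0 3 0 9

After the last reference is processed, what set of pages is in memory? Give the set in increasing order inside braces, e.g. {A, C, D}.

{0, 3, 9}

7 -> miss, frames {7}
6 -> miss, frames {7,6}
7 -> hit
0 -> miss, frames {6,7,0}
9 -> miss, evict 6, frames {7,0,9}
0 -> hit
4 -> miss, evict 7, frames {9,0,4}
9 -> hit
4 -> hit
9 -> hit
0 -> hit
3 -> miss, evict 4, frames {9,0,3}
0 -> hit
9 -> hit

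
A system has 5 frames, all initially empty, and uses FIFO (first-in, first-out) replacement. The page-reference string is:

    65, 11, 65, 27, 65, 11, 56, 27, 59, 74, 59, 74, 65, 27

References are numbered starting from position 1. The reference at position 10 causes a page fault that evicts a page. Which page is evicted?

pos 1: 65 -> fault, frames [65]
pos 2: 11 -> fault, frames [65, 11]
pos 3: 65 -> hit
pos 4: 27 -> fault, frames [65, 11, 27]
pos 5: 65 -> hit
pos 6: 11 -> hit
pos 7: 56 -> fault, frames [65, 11, 27, 56]
pos 8: 27 -> hit
pos 9: 59 -> fault, frames [65, 11, 27, 56, 59]
pos 10: 74 -> fault, evict 65, frames [11, 27, 56, 59, 74]
At position 10, page 65 is evicted.

65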